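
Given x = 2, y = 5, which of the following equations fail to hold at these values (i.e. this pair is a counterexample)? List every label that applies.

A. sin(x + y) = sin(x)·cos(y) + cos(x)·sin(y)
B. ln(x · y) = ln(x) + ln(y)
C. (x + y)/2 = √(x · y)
C

Evaluating each claim at the given values:
A. LHS = sin(7) ≈ 0.657, RHS = sin(2)·cos(5) + sin(5)·cos(2) ≈ 0.657 → holds here (LHS = RHS)
B. LHS = ln(10) ≈ 2.303, RHS = ln(2) + ln(5) ≈ 2.303 → holds here (LHS = RHS)
C. LHS = 7/2, RHS = √(10) ≈ 3.162 → fails here (LHS ≠ RHS)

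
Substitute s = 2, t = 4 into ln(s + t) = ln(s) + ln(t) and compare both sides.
LHS = ln(2 + 4) = ln(6) ≈ 1.792
RHS = ln(2) + ln(4) ≈ 2.079

LHS ≠ RHS (they differ by about 0.2877), so the equation does not hold here.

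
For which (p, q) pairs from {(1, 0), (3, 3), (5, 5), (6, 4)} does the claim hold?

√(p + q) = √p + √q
Testing each pair:
(1, 0): LHS = 1, RHS = 1 → holds
(3, 3): LHS = √(6) ≈ 2.449, RHS = 2·√(3) ≈ 3.464 → fails
(5, 5): LHS = √(10) ≈ 3.162, RHS = 2·√(5) ≈ 4.472 → fails
(6, 4): LHS = √(10) ≈ 3.162, RHS = 2 + √(6) ≈ 4.449 → fails

1 of 4 pairs satisfies the claim.

Answer: (1, 0)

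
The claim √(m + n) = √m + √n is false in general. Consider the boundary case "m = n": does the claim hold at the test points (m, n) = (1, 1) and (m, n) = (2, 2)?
No, fails at both test points

At (1, 1): LHS = √(2) ≈ 1.414 ≠ RHS = 2
At (2, 2): LHS = 2 ≠ RHS = 2·√(2) ≈ 2.828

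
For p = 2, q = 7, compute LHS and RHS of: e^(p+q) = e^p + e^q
LHS = e^(2+7) = e^9 ≈ 8103
RHS = e^2 + e^7 ≈ 1104

LHS ≠ RHS (they differ by about 6999), so the equation does not hold here.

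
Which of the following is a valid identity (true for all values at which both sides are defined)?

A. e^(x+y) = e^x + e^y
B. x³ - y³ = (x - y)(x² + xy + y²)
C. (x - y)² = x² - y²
A: fails at (1, 3) — LHS = e^4 ≈ 54.6, RHS = e + e^3 ≈ 22.8.
B: holds — e.g. at (0, 1), both sides equal -1.
C: fails at (0, 1) — LHS = 1, RHS = -1.

Answer: B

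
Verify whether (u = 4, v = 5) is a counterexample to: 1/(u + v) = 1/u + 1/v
Yes

Substituting u = 4, v = 5:
LHS = 1/(4 + 5) = 1/9
RHS = 1/4 + 1/5 = 9/20

Since LHS ≠ RHS, this pair disproves the claim.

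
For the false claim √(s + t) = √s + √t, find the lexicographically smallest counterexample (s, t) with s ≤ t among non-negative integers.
(s, t) = (1, 1)

At (0, 3): both sides equal √(3) ≈ 1.732, so it holds there.

Substituting (1, 1) into the claim:
LHS = √(1 + 1) = √(2) ≈ 1.414
RHS = √1 + √1 = 2

Since LHS ≠ RHS, this pair disproves the claim, and no lexicographically smaller pair (s ≤ t, non-negative integers) does.

For instance (7, 7) is also a counterexample (LHS = √(14) ≈ 3.742, RHS = 2·√(7) ≈ 5.292), but it's lexicographically larger.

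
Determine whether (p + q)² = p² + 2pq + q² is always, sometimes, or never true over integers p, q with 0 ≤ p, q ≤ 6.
The identity holds for every pair in the range. For instance at (p, q) = (0, 2): both sides equal 4.

Answer: Always true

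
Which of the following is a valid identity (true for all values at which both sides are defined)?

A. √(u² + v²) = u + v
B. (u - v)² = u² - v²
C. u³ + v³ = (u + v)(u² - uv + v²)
A: fails at (2, 4) — LHS = 2·√(5) ≈ 4.472, RHS = 6.
B: fails at (1, 3) — LHS = 4, RHS = -8.
C: holds — e.g. at (3, 5), both sides equal 152.

Answer: C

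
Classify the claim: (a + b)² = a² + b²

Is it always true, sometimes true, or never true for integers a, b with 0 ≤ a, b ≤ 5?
Sometimes true

It holds at (a, b) = (0, 3) (both sides equal 9), but fails at (a, b) = (3, 4) (LHS = 49, RHS = 25).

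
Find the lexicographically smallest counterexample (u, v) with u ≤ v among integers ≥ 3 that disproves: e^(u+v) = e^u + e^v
Substituting (3, 3) into the claim:
LHS = e^(3+3) = e^6 ≈ 403.4
RHS = e^3 + e^3 = 2·e^3 ≈ 40.17

Since LHS ≠ RHS, this pair disproves the claim, and no lexicographically smaller pair (u ≤ v, integers ≥ 3) does.

For instance (9, 10) is also a counterexample (LHS = e^19 ≈ 178482301.0, RHS = e^9 + e^10 ≈ 30129.5), but it's lexicographically larger.

Answer: (u, v) = (3, 3)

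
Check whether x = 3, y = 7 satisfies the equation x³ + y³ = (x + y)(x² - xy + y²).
Holds

Substituting x = 3, y = 7:

LHS = 3³ + 7³ = 370
RHS = (3 + 7)(3² - 3·7 + 7²) = 370

LHS = RHS, so the equation holds at this point.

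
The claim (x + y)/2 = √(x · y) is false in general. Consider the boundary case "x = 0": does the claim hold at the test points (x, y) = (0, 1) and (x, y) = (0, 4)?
No, fails at both test points

At (0, 1): LHS = 1/2 ≠ RHS = 0
At (0, 4): LHS = 2 ≠ RHS = 0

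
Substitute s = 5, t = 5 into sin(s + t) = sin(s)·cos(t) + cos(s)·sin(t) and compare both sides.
LHS = sin(5 + 5) = sin(10) ≈ -0.544
RHS = sin(5)·cos(5) + cos(5)·sin(5) = 2·sin(5)·cos(5) ≈ -0.544

LHS = RHS: the two sides agree.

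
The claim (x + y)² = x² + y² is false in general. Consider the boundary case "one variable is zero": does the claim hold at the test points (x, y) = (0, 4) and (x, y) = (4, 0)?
At (0, 4): LHS = 16, RHS = 16 → equal
At (4, 0): LHS = 16, RHS = 16 → equal

So the claim does hold at both of these boundary points, even though it is not an identity.

Answer: Yes, holds at both test points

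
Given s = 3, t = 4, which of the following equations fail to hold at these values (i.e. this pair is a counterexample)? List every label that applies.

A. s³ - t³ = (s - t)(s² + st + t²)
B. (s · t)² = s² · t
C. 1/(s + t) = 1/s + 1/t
B, C

Evaluating each claim at the given values:
A. LHS = -37, RHS = -37 → holds here (LHS = RHS)
B. LHS = 144, RHS = 36 → fails here (LHS ≠ RHS)
C. LHS = 1/7, RHS = 7/12 → fails here (LHS ≠ RHS)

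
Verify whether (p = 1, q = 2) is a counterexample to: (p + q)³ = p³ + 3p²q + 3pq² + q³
Substituting p = 1, q = 2:
LHS = (1 + 2)³ = 27
RHS = 1³ + 3·1²·2 + 3·1·2² + 2³ = 27

The sides agree, so this pair does not disprove the claim.

Answer: No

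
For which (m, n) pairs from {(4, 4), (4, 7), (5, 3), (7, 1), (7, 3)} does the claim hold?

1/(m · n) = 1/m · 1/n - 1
None

Testing each pair:
(4, 4): LHS = 1/16, RHS = -15/16 → fails
(4, 7): LHS = 1/28, RHS = -27/28 → fails
(5, 3): LHS = 1/15, RHS = -14/15 → fails
(7, 1): LHS = 1/7, RHS = -6/7 → fails
(7, 3): LHS = 1/21, RHS = -20/21 → fails

No pair satisfies the claim.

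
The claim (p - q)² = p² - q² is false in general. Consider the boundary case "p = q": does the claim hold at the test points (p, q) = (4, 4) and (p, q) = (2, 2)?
Yes, holds at both test points

At (4, 4): LHS = 0, RHS = 0 → equal
At (2, 2): LHS = 0, RHS = 0 → equal

So the claim does hold at both of these boundary points, even though it is not an identity.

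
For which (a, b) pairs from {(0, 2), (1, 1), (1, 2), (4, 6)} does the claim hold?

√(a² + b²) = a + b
(0, 2)

Testing each pair:
(0, 2): LHS = 2, RHS = 2 → holds
(1, 1): LHS = √(2) ≈ 1.414, RHS = 2 → fails
(1, 2): LHS = √(5) ≈ 2.236, RHS = 3 → fails
(4, 6): LHS = 2·√(13) ≈ 7.211, RHS = 10 → fails

1 of 4 pairs satisfies the claim.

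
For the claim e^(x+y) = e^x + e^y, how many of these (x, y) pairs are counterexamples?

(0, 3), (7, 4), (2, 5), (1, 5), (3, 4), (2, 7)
6

Testing each pair:
(0, 3): LHS = e^3 ≈ 20.09, RHS = 1 + e^3 ≈ 21.09 → counterexample
(7, 4): LHS = e^11 ≈ 59874.1, RHS = e^4 + e^7 ≈ 1151 → counterexample
(2, 5): LHS = e^7 ≈ 1097, RHS = e^2 + e^5 ≈ 155.8 → counterexample
(1, 5): LHS = e^6 ≈ 403.4, RHS = e + e^5 ≈ 151.1 → counterexample
(3, 4): LHS = e^7 ≈ 1097, RHS = e^3 + e^4 ≈ 74.68 → counterexample
(2, 7): LHS = e^9 ≈ 8103, RHS = e^2 + e^7 ≈ 1104 → counterexample

That makes 6 counterexamples.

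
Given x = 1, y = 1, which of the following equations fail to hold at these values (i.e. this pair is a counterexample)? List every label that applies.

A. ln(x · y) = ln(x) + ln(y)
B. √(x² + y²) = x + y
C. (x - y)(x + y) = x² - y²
Evaluating each claim at the given values:
A. LHS = 0, RHS = 0 → holds here (LHS = RHS)
B. LHS = √(2) ≈ 1.414, RHS = 2 → fails here (LHS ≠ RHS)
C. LHS = 0, RHS = 0 → holds here (LHS = RHS)

Answer: B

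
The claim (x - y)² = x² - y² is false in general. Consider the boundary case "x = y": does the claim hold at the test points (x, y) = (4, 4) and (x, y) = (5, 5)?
Yes, holds at both test points

At (4, 4): LHS = 0, RHS = 0 → equal
At (5, 5): LHS = 0, RHS = 0 → equal

So the claim does hold at both of these boundary points, even though it is not an identity.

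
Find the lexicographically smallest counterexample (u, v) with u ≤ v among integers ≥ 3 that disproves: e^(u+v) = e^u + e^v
(u, v) = (3, 3)

Substituting (3, 3) into the claim:
LHS = e^(3+3) = e^6 ≈ 403.4
RHS = e^3 + e^3 = 2·e^3 ≈ 40.17

Since LHS ≠ RHS, this pair disproves the claim, and no lexicographically smaller pair (u ≤ v, integers ≥ 3) does.

For instance (6, 9) is also a counterexample (LHS = e^15 ≈ 3269017.4, RHS = e^6 + e^9 ≈ 8507), but it's lexicographically larger.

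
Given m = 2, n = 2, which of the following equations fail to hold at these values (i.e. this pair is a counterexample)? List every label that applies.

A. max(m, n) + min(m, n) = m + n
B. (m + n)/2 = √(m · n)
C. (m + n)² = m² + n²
C

Evaluating each claim at the given values:
A. LHS = 4, RHS = 4 → holds here (LHS = RHS)
B. LHS = 2, RHS = 2 → holds here (LHS = RHS)
C. LHS = 16, RHS = 8 → fails here (LHS ≠ RHS)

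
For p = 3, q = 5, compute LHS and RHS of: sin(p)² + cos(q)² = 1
LHS = sin(3)² + cos(5)² ≈ 0.1004
RHS = 1

LHS ≠ RHS (they differ by about 0.8996), so the equation does not hold here.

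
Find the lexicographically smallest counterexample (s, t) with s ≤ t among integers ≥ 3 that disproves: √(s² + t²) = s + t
(s, t) = (3, 3)

Substituting (3, 3) into the claim:
LHS = √(3² + 3²) = 3·√(2) ≈ 4.243
RHS = 3 + 3 = 6

Since LHS ≠ RHS, this pair disproves the claim, and no lexicographically smaller pair (s ≤ t, integers ≥ 3) does.

For instance (5, 5) is also a counterexample (LHS = 5·√(2) ≈ 7.071, RHS = 10), but it's lexicographically larger.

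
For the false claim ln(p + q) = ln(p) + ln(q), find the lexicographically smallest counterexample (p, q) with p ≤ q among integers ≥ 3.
Substituting (3, 3) into the claim:
LHS = ln(3 + 3) = ln(6) ≈ 1.792
RHS = ln(3) + ln(3) = 2·ln(3) ≈ 2.197

Since LHS ≠ RHS, this pair disproves the claim, and no lexicographically smaller pair (p ≤ q, integers ≥ 3) does.

For instance (6, 6) is also a counterexample (LHS = ln(12) ≈ 2.485, RHS = 2·ln(6) ≈ 3.584), but it's lexicographically larger.

Answer: (p, q) = (3, 3)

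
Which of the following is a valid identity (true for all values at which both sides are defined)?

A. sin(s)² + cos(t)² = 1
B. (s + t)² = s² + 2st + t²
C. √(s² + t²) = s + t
A: fails at (1, 2) — LHS = cos(2)² + sin(1)² ≈ 0.8813, RHS = 1.
B: holds — e.g. at (5, 5), both sides equal 100.
C: fails at (1, 2) — LHS = √(5) ≈ 2.236, RHS = 3.

Answer: B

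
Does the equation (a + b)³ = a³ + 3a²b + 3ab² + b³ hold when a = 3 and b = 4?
Holds

Substituting a = 3, b = 4:

LHS = (3 + 4)³ = 343
RHS = 3³ + 3·3²·4 + 3·3·4² + 4³ = 343

LHS = RHS, so the equation holds at this point.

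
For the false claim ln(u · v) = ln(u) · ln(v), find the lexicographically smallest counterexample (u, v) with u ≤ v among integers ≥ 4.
(u, v) = (4, 4)

Substituting (4, 4) into the claim:
LHS = ln(4 · 4) = ln(16) ≈ 2.773
RHS = ln(4) · ln(4) = ln(4)² ≈ 1.922

Since LHS ≠ RHS, this pair disproves the claim, and no lexicographically smaller pair (u ≤ v, integers ≥ 4) does.

For instance (4, 5) is also a counterexample (LHS = ln(20) ≈ 2.996, RHS = ln(4)·ln(5) ≈ 2.231), but it's lexicographically larger.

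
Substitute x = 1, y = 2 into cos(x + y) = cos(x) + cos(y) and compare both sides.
LHS = cos(1 + 2) = cos(3) ≈ -0.99
RHS = cos(1) + cos(2) ≈ 0.1242

LHS ≠ RHS (they differ by about 1.114), so the equation does not hold here.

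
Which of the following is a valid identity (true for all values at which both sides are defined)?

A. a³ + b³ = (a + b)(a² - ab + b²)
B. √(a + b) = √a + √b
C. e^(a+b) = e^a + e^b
A

A: holds — e.g. at (3, 5), both sides equal 152.
B: fails at (6, 7) — LHS = √(13) ≈ 3.606, RHS = √(6) + √(7) ≈ 5.095.
C: fails at (0, 1) — LHS = e ≈ 2.718, RHS = 1 + e ≈ 3.718.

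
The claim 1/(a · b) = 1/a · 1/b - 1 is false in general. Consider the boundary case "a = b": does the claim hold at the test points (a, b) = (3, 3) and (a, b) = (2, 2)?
No, fails at both test points

At (3, 3): LHS = 1/9 ≠ RHS = -8/9
At (2, 2): LHS = 1/4 ≠ RHS = -3/4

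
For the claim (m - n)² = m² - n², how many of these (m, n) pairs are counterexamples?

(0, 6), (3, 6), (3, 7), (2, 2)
Testing each pair:
(0, 6): LHS = 36, RHS = -36 → counterexample
(3, 6): LHS = 9, RHS = -27 → counterexample
(3, 7): LHS = 16, RHS = -40 → counterexample
(2, 2): LHS = 0, RHS = 0 → satisfies claim

That makes 3 counterexamples.

Answer: 3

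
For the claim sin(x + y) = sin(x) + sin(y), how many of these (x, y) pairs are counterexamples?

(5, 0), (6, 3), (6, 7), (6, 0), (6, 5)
Testing each pair:
(5, 0): LHS = sin(5) ≈ -0.9589, RHS = sin(5) ≈ -0.9589 → satisfies claim
(6, 3): LHS = sin(9) ≈ 0.4121, RHS = sin(6) + sin(3) ≈ -0.1383 → counterexample
(6, 7): LHS = sin(13) ≈ 0.4202, RHS = sin(6) + sin(7) ≈ 0.3776 → counterexample
(6, 0): LHS = sin(6) ≈ -0.2794, RHS = sin(6) ≈ -0.2794 → satisfies claim
(6, 5): LHS = sin(11) ≈ -1, RHS = sin(5) + sin(6) ≈ -1.238 → counterexample

That makes 3 counterexamples.

Answer: 3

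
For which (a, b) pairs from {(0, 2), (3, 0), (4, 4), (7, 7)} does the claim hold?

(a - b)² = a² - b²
Testing each pair:
(0, 2): LHS = 4, RHS = -4 → fails
(3, 0): LHS = 9, RHS = 9 → holds
(4, 4): LHS = 0, RHS = 0 → holds
(7, 7): LHS = 0, RHS = 0 → holds

3 of 4 pairs satisfy the claim.

Answer: (3, 0), (4, 4), (7, 7)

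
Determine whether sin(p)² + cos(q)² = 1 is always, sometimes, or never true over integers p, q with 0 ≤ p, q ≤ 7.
It holds at (p, q) = (6, 6) (both sides equal 1), but fails at (p, q) = (3, 7) (LHS = sin(3)² + cos(7)² ≈ 0.5883, RHS = 1).

Answer: Sometimes true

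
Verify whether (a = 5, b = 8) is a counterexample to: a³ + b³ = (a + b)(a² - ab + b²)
Substituting a = 5, b = 8:
LHS = 5³ + 8³ = 637
RHS = (5 + 8)(5² - 5·8 + 8²) = 637

The sides agree, so this pair does not disprove the claim.

Answer: No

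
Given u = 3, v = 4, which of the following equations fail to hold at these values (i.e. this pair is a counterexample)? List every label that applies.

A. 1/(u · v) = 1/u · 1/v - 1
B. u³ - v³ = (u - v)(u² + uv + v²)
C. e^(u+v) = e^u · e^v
A

Evaluating each claim at the given values:
A. LHS = 1/12, RHS = -11/12 → fails here (LHS ≠ RHS)
B. LHS = -37, RHS = -37 → holds here (LHS = RHS)
C. LHS = e^7 ≈ 1097, RHS = e^7 ≈ 1097 → holds here (LHS = RHS)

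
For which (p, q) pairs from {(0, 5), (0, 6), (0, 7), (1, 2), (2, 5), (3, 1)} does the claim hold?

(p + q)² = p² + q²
Testing each pair:
(0, 5): LHS = 25, RHS = 25 → holds
(0, 6): LHS = 36, RHS = 36 → holds
(0, 7): LHS = 49, RHS = 49 → holds
(1, 2): LHS = 9, RHS = 5 → fails
(2, 5): LHS = 49, RHS = 29 → fails
(3, 1): LHS = 16, RHS = 10 → fails

3 of 6 pairs satisfy the claim.

Answer: (0, 5), (0, 6), (0, 7)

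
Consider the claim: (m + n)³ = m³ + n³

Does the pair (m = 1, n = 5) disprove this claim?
Substituting m = 1, n = 5:
LHS = (1 + 5)³ = 216
RHS = 1³ + 5³ = 126

Since LHS ≠ RHS, this pair disproves the claim.

Answer: Yes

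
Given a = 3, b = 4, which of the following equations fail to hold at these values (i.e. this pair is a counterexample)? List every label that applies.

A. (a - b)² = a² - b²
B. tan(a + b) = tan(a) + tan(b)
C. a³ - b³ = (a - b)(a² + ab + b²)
Evaluating each claim at the given values:
A. LHS = 1, RHS = -7 → fails here (LHS ≠ RHS)
B. LHS = tan(7) ≈ 0.8714, RHS = tan(3) + tan(4) ≈ 1.015 → fails here (LHS ≠ RHS)
C. LHS = -37, RHS = -37 → holds here (LHS = RHS)

Answer: A, B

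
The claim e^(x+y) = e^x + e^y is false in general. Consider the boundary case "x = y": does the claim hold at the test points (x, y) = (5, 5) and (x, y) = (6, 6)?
No, fails at both test points

At (5, 5): LHS = e^10 ≈ 22026.5 ≠ RHS = 2·e^5 ≈ 296.8
At (6, 6): LHS = e^12 ≈ 162754.8 ≠ RHS = 2·e^6 ≈ 806.9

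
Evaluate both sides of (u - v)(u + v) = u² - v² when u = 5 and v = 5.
LHS = (5 - 5)(5 + 5) = 0
RHS = 5² - 5² = 0

LHS = RHS: the two sides agree.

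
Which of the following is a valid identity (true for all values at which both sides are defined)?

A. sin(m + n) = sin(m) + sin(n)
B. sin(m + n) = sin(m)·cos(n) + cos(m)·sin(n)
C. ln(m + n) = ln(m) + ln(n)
B

A: fails at (4, 4) — LHS = sin(8) ≈ 0.9894, RHS = 2·sin(4) ≈ -1.514.
B: holds — e.g. at (1, 2), both sides equal sin(3) ≈ 0.1411.
C: fails at (2, 5) — LHS = ln(7) ≈ 1.946, RHS = ln(2) + ln(5) ≈ 2.303.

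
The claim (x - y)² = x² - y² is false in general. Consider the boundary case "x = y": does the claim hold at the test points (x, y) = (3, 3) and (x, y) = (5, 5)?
Yes, holds at both test points

At (3, 3): LHS = 0, RHS = 0 → equal
At (5, 5): LHS = 0, RHS = 0 → equal

So the claim does hold at both of these boundary points, even though it is not an identity.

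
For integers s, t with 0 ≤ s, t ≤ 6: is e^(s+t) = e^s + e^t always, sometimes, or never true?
The claim fails for every pair in the range. For instance at (s, t) = (0, 5): LHS = e^5 ≈ 148.4, RHS = 1 + e^5 ≈ 149.4.

Answer: Never true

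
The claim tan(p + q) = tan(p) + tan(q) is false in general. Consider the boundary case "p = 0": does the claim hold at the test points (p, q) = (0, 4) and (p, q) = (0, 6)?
Yes, holds at both test points

At (0, 4): LHS = tan(4) ≈ 1.158, RHS = tan(4) ≈ 1.158 → equal
At (0, 6): LHS = tan(6) ≈ -0.291, RHS = tan(6) ≈ -0.291 → equal

So the claim does hold at both of these boundary points, even though it is not an identity.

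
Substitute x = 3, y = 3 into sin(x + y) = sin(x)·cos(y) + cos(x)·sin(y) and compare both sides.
LHS = sin(3 + 3) = sin(6) ≈ -0.2794
RHS = sin(3)·cos(3) + cos(3)·sin(3) = 2·sin(3)·cos(3) ≈ -0.2794

LHS = RHS: the two sides agree.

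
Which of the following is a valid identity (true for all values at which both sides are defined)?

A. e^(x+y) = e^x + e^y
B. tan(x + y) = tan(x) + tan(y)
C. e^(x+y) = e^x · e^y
A: fails at (4, 6) — LHS = e^10 ≈ 22026.5, RHS = e^4 + e^6 ≈ 458.
B: fails at (3, 4) — LHS = tan(7) ≈ 0.8714, RHS = tan(3) + tan(4) ≈ 1.015.
C: holds — e.g. at (5, 8), both sides equal e^13 ≈ 442413.4.

Answer: C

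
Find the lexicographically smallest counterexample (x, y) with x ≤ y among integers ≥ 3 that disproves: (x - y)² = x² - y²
At (3, 3): both sides equal 0, so it holds there.

Substituting (3, 4) into the claim:
LHS = (3 - 4)² = 1
RHS = 3² - 4² = -7

Since LHS ≠ RHS, this pair disproves the claim, and no lexicographically smaller pair (x ≤ y, integers ≥ 3) does.

For instance (3, 9) is also a counterexample (LHS = 36, RHS = -72), but it's lexicographically larger.

Answer: (x, y) = (3, 4)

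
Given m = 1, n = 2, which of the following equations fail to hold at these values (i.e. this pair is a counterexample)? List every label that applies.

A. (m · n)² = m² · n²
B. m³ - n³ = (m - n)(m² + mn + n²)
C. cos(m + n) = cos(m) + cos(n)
Evaluating each claim at the given values:
A. LHS = 4, RHS = 4 → holds here (LHS = RHS)
B. LHS = -7, RHS = -7 → holds here (LHS = RHS)
C. LHS = cos(3) ≈ -0.99, RHS = cos(2) + cos(1) ≈ 0.1242 → fails here (LHS ≠ RHS)

Answer: C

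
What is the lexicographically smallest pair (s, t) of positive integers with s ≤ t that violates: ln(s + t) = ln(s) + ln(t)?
(s, t) = (1, 1)

Substituting (1, 1) into the claim:
LHS = ln(1 + 1) = ln(2) ≈ 0.6931
RHS = ln(1) + ln(1) = 0

Since LHS ≠ RHS, this pair disproves the claim, and no lexicographically smaller pair (s ≤ t, positive integers) does.

For instance (5, 5) is also a counterexample (LHS = ln(10) ≈ 2.303, RHS = 2·ln(5) ≈ 3.219), but it's lexicographically larger.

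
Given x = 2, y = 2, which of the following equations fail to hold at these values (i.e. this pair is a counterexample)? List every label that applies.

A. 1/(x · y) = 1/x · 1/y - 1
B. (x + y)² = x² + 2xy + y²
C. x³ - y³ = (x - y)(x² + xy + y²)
A

Evaluating each claim at the given values:
A. LHS = 1/4, RHS = -3/4 → fails here (LHS ≠ RHS)
B. LHS = 16, RHS = 16 → holds here (LHS = RHS)
C. LHS = 0, RHS = 0 → holds here (LHS = RHS)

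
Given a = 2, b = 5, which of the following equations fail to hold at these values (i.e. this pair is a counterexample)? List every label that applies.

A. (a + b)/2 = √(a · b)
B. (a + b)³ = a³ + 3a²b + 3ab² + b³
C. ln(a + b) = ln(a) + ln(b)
A, C

Evaluating each claim at the given values:
A. LHS = 7/2, RHS = √(10) ≈ 3.162 → fails here (LHS ≠ RHS)
B. LHS = 343, RHS = 343 → holds here (LHS = RHS)
C. LHS = ln(7) ≈ 1.946, RHS = ln(2) + ln(5) ≈ 2.303 → fails here (LHS ≠ RHS)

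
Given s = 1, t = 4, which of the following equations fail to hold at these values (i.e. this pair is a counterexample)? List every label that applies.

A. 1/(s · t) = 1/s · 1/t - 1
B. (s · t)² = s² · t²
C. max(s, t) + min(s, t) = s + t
A

Evaluating each claim at the given values:
A. LHS = 1/4, RHS = -3/4 → fails here (LHS ≠ RHS)
B. LHS = 16, RHS = 16 → holds here (LHS = RHS)
C. LHS = 5, RHS = 5 → holds here (LHS = RHS)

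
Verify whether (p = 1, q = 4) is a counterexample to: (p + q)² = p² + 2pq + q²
No

Substituting p = 1, q = 4:
LHS = (1 + 4)² = 25
RHS = 1² + 2·1·4 + 4² = 25

The sides agree, so this pair does not disprove the claim.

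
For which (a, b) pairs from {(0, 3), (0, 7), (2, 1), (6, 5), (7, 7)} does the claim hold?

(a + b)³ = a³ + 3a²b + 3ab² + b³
Testing each pair:
(0, 3): LHS = 27, RHS = 27 → holds
(0, 7): LHS = 343, RHS = 343 → holds
(2, 1): LHS = 27, RHS = 27 → holds
(6, 5): LHS = 1331, RHS = 1331 → holds
(7, 7): LHS = 2744, RHS = 2744 → holds

Every pair satisfies the claim.

Answer: All pairs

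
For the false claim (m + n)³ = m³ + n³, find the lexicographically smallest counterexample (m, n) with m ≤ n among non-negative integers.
(m, n) = (1, 1)

At (0, 4): both sides equal 64, so it holds there.

Substituting (1, 1) into the claim:
LHS = (1 + 1)³ = 8
RHS = 1³ + 1³ = 2

Since LHS ≠ RHS, this pair disproves the claim, and no lexicographically smaller pair (m ≤ n, non-negative integers) does.

For instance (1, 5) is also a counterexample (LHS = 216, RHS = 126), but it's lexicographically larger.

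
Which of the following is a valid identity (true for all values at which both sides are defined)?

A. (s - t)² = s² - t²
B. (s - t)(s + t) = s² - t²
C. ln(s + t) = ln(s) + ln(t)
B

A: fails at (1, 2) — LHS = 1, RHS = -3.
B: holds — e.g. at (4, 4), both sides equal 0.
C: fails at (5, 5) — LHS = ln(10) ≈ 2.303, RHS = 2·ln(5) ≈ 3.219.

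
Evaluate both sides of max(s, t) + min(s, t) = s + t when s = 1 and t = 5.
LHS = max(1, 5) + min(1, 5) = 6
RHS = 1 + 5 = 6

LHS = RHS: the two sides agree.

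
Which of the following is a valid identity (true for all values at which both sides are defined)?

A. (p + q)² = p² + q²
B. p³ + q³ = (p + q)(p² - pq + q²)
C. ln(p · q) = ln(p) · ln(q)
A: fails at (1, 2) — LHS = 9, RHS = 5.
B: holds — e.g. at (1, 2), both sides equal 9.
C: fails at (3, 4) — LHS = ln(12) ≈ 2.485, RHS = ln(3)·ln(4) ≈ 1.523.

Answer: B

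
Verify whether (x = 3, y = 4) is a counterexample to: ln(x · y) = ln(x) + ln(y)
No

Substituting x = 3, y = 4:
LHS = ln(3 · 4) = ln(12) ≈ 2.485
RHS = ln(3) + ln(4) ≈ 2.485

The sides agree, so this pair does not disprove the claim.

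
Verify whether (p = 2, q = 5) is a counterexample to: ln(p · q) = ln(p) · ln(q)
Substituting p = 2, q = 5:
LHS = ln(2 · 5) = ln(10) ≈ 2.303
RHS = ln(2) · ln(5) ≈ 1.116

Since LHS ≠ RHS, this pair disproves the claim.

Answer: Yes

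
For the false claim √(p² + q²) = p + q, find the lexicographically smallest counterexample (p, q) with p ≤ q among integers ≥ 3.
Substituting (3, 3) into the claim:
LHS = √(3² + 3²) = 3·√(2) ≈ 4.243
RHS = 3 + 3 = 6

Since LHS ≠ RHS, this pair disproves the claim, and no lexicographically smaller pair (p ≤ q, integers ≥ 3) does.

For instance (5, 8) is also a counterexample (LHS = √(89) ≈ 9.434, RHS = 13), but it's lexicographically larger.

Answer: (p, q) = (3, 3)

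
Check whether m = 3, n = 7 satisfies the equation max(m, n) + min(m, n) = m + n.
Holds

Substituting m = 3, n = 7:

LHS = max(3, 7) + min(3, 7) = 10
RHS = 3 + 7 = 10

LHS = RHS, so the equation holds at this point.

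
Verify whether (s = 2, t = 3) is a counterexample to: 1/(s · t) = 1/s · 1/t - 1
Yes

Substituting s = 2, t = 3:
LHS = 1/(2 · 3) = 1/6
RHS = 1/2 · 1/3 - 1 = -5/6

Since LHS ≠ RHS, this pair disproves the claim.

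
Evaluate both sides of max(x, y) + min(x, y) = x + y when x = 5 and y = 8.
LHS = max(5, 8) + min(5, 8) = 13
RHS = 5 + 8 = 13

LHS = RHS: the two sides agree.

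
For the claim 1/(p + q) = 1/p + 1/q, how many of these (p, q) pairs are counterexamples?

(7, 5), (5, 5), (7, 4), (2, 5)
4

Testing each pair:
(7, 5): LHS = 1/12, RHS = 12/35 → counterexample
(5, 5): LHS = 1/10, RHS = 2/5 → counterexample
(7, 4): LHS = 1/11, RHS = 11/28 → counterexample
(2, 5): LHS = 1/7, RHS = 7/10 → counterexample

That makes 4 counterexamples.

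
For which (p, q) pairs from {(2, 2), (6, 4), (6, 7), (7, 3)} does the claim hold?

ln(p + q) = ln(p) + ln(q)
Testing each pair:
(2, 2): LHS = ln(4) ≈ 1.386, RHS = 2·ln(2) ≈ 1.386 → holds
(6, 4): LHS = ln(10) ≈ 2.303, RHS = ln(4) + ln(6) ≈ 3.178 → fails
(6, 7): LHS = ln(13) ≈ 2.565, RHS = ln(6) + ln(7) ≈ 3.738 → fails
(7, 3): LHS = ln(10) ≈ 2.303, RHS = ln(3) + ln(7) ≈ 3.045 → fails

1 of 4 pairs satisfies the claim.

Answer: (2, 2)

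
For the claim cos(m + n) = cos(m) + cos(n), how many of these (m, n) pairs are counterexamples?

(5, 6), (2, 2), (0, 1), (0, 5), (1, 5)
5

Testing each pair:
(5, 6): LHS = cos(11) ≈ 0.004426, RHS = cos(5) + cos(6) ≈ 1.244 → counterexample
(2, 2): LHS = cos(4) ≈ -0.6536, RHS = 2·cos(2) ≈ -0.8323 → counterexample
(0, 1): LHS = cos(1) ≈ 0.5403, RHS = cos(1) + 1 ≈ 1.54 → counterexample
(0, 5): LHS = cos(5) ≈ 0.2837, RHS = cos(5) + 1 ≈ 1.284 → counterexample
(1, 5): LHS = cos(6) ≈ 0.9602, RHS = cos(5) + cos(1) ≈ 0.824 → counterexample

That makes 5 counterexamples.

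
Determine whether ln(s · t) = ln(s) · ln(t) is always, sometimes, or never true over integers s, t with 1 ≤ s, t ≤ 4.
Sometimes true

It holds at (s, t) = (1, 1) (both sides equal 0), but fails at (s, t) = (2, 1) (LHS = ln(2) ≈ 0.6931, RHS = 0).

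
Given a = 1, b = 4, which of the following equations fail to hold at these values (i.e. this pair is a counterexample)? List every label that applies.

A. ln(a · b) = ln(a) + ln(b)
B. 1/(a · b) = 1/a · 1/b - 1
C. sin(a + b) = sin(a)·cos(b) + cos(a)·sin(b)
B

Evaluating each claim at the given values:
A. LHS = ln(4) ≈ 1.386, RHS = ln(4) ≈ 1.386 → holds here (LHS = RHS)
B. LHS = 1/4, RHS = -3/4 → fails here (LHS ≠ RHS)
C. LHS = sin(5) ≈ -0.9589, RHS = sin(1)·cos(4) + sin(4)·cos(1) ≈ -0.9589 → holds here (LHS = RHS)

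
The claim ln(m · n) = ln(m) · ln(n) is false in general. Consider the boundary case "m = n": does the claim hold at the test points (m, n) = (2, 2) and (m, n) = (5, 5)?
No, fails at both test points

At (2, 2): LHS = ln(4) ≈ 1.386 ≠ RHS = ln(2)² ≈ 0.4805
At (5, 5): LHS = ln(25) ≈ 3.219 ≠ RHS = ln(5)² ≈ 2.59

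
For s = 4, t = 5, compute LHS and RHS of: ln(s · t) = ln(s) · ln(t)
LHS = ln(4 · 5) = ln(20) ≈ 2.996
RHS = ln(4) · ln(5) ≈ 2.231

LHS ≠ RHS (they differ by about 0.7646), so the equation does not hold here.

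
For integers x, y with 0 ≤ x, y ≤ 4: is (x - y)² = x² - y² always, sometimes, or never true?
Sometimes true

It holds at (x, y) = (2, 0) (both sides equal 4), but fails at (x, y) = (2, 1) (LHS = 1, RHS = 3).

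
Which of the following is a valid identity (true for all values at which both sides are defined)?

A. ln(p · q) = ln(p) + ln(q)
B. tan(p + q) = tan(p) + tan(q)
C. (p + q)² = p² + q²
A

A: holds — e.g. at (2, 7), both sides equal ln(14) ≈ 2.639.
B: fails at (3, 4) — LHS = tan(7) ≈ 0.8714, RHS = tan(3) + tan(4) ≈ 1.015.
C: fails at (2, 2) — LHS = 16, RHS = 8.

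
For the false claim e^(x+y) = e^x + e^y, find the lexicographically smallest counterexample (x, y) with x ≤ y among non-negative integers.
Substituting (0, 0) into the claim:
LHS = e^(0+0) = 1
RHS = e^0 + e^0 = 2

Since LHS ≠ RHS, this pair disproves the claim, and no lexicographically smaller pair (x ≤ y, non-negative integers) does.

For instance (5, 5) is also a counterexample (LHS = e^10 ≈ 22026.5, RHS = 2·e^5 ≈ 296.8), but it's lexicographically larger.

Answer: (x, y) = (0, 0)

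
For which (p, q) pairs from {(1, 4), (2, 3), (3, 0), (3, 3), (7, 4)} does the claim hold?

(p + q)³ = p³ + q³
Testing each pair:
(1, 4): LHS = 125, RHS = 65 → fails
(2, 3): LHS = 125, RHS = 35 → fails
(3, 0): LHS = 27, RHS = 27 → holds
(3, 3): LHS = 216, RHS = 54 → fails
(7, 4): LHS = 1331, RHS = 407 → fails

1 of 5 pairs satisfies the claim.

Answer: (3, 0)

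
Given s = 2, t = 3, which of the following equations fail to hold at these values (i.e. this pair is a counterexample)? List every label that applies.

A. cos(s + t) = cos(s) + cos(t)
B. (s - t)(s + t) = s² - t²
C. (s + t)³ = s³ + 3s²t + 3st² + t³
A

Evaluating each claim at the given values:
A. LHS = cos(5) ≈ 0.2837, RHS = cos(3) + cos(2) ≈ -1.406 → fails here (LHS ≠ RHS)
B. LHS = -5, RHS = -5 → holds here (LHS = RHS)
C. LHS = 125, RHS = 125 → holds here (LHS = RHS)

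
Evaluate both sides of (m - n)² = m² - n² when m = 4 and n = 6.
LHS = (4 - 6)² = 4
RHS = 4² - 6² = -20

LHS ≠ RHS, so the equation does not hold here.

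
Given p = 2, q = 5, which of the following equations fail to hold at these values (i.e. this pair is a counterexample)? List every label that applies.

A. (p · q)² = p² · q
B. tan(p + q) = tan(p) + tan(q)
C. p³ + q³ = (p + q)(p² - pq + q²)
A, B

Evaluating each claim at the given values:
A. LHS = 100, RHS = 20 → fails here (LHS ≠ RHS)
B. LHS = tan(7) ≈ 0.8714, RHS = tan(5) + tan(2) ≈ -5.566 → fails here (LHS ≠ RHS)
C. LHS = 133, RHS = 133 → holds here (LHS = RHS)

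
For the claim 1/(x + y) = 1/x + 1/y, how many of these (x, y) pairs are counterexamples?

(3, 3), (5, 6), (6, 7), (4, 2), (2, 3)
Testing each pair:
(3, 3): LHS = 1/6, RHS = 2/3 → counterexample
(5, 6): LHS = 1/11, RHS = 11/30 → counterexample
(6, 7): LHS = 1/13, RHS = 13/42 → counterexample
(4, 2): LHS = 1/6, RHS = 3/4 → counterexample
(2, 3): LHS = 1/5, RHS = 5/6 → counterexample

That makes 5 counterexamples.

Answer: 5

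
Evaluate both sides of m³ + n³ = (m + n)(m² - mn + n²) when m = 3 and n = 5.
LHS = 3³ + 5³ = 152
RHS = (3 + 5)(3² - 3·5 + 5²) = 152

LHS = RHS: the two sides agree.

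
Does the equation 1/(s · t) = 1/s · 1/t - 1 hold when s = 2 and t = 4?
Fails

Substituting s = 2, t = 4:

LHS = 1/(2 · 4) = 1/8
RHS = 1/2 · 1/4 - 1 = -7/8

LHS ≠ RHS, so the equation does not hold at this point.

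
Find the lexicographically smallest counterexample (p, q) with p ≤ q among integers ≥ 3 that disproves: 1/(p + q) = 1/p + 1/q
(p, q) = (3, 3)

Substituting (3, 3) into the claim:
LHS = 1/(3 + 3) = 1/6
RHS = 1/3 + 1/3 = 2/3

Since LHS ≠ RHS, this pair disproves the claim, and no lexicographically smaller pair (p ≤ q, integers ≥ 3) does.

For instance (4, 10) is also a counterexample (LHS = 1/14, RHS = 7/20), but it's lexicographically larger.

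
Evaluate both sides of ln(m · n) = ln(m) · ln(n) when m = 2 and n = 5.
LHS = ln(2 · 5) = ln(10) ≈ 2.303
RHS = ln(2) · ln(5) ≈ 1.116

LHS ≠ RHS (they differ by about 1.187), so the equation does not hold here.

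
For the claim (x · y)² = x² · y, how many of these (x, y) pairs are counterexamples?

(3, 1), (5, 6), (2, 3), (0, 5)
2

Testing each pair:
(3, 1): LHS = 9, RHS = 9 → satisfies claim
(5, 6): LHS = 900, RHS = 150 → counterexample
(2, 3): LHS = 36, RHS = 12 → counterexample
(0, 5): LHS = 0, RHS = 0 → satisfies claim

That makes 2 counterexamples.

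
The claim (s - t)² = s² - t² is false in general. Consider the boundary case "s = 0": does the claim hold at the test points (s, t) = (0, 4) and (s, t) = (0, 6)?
No, fails at both test points

At (0, 4): LHS = 16 ≠ RHS = -16
At (0, 6): LHS = 36 ≠ RHS = -36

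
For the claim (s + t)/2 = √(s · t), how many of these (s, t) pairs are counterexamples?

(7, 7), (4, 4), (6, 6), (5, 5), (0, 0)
0

Testing each pair:
(7, 7): LHS = 7, RHS = 7 → satisfies claim
(4, 4): LHS = 4, RHS = 4 → satisfies claim
(6, 6): LHS = 6, RHS = 6 → satisfies claim
(5, 5): LHS = 5, RHS = 5 → satisfies claim
(0, 0): LHS = 0, RHS = 0 → satisfies claim

That makes 0 counterexamples.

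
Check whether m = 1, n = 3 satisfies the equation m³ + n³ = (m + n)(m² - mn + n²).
Substituting m = 1, n = 3:

LHS = 1³ + 3³ = 28
RHS = (1 + 3)(1² - 1·3 + 3²) = 28

LHS = RHS, so the equation holds at this point.

Answer: Holds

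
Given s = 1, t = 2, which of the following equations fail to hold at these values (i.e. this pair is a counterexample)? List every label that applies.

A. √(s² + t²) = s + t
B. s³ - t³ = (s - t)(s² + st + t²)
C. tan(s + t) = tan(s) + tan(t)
Evaluating each claim at the given values:
A. LHS = √(5) ≈ 2.236, RHS = 3 → fails here (LHS ≠ RHS)
B. LHS = -7, RHS = -7 → holds here (LHS = RHS)
C. LHS = tan(3) ≈ -0.1425, RHS = tan(2) + tan(1) ≈ -0.6276 → fails here (LHS ≠ RHS)

Answer: A, C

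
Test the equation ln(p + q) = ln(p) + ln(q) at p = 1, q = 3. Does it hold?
Fails

Substituting p = 1, q = 3:

LHS = ln(1 + 3) = ln(4) ≈ 1.386
RHS = ln(1) + ln(3) = ln(3) ≈ 1.099

LHS ≠ RHS, so the equation does not hold at this point.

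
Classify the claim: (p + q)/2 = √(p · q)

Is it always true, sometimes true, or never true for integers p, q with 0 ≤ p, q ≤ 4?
It holds at (p, q) = (0, 0) (both sides equal 0), but fails at (p, q) = (4, 1) (LHS = 5/2, RHS = 2).

Answer: Sometimes true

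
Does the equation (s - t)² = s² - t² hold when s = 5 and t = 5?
Substituting s = 5, t = 5:

LHS = (5 - 5)² = 0
RHS = 5² - 5² = 0

LHS = RHS, so the equation holds at this point.

Answer: Holds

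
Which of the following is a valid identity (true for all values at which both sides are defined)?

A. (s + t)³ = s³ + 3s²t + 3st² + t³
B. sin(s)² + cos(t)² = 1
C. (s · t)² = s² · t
A

A: holds — e.g. at (3, 7), both sides equal 1000.
B: fails at (4, 5) — LHS = cos(5)² + sin(4)² ≈ 0.6532, RHS = 1.
C: fails at (5, 5) — LHS = 625, RHS = 125.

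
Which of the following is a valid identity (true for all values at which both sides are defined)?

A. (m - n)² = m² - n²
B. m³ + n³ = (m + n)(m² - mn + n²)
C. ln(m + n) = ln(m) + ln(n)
A: fails at (0, 1) — LHS = 1, RHS = -1.
B: holds — e.g. at (1, 4), both sides equal 65.
C: fails at (2, 4) — LHS = ln(6) ≈ 1.792, RHS = ln(2) + ln(4) ≈ 2.079.

Answer: B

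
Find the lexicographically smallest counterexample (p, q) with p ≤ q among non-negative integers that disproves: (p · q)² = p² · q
At (0, 0): both sides equal 0, so it holds there.

Substituting (1, 2) into the claim:
LHS = (1 · 2)² = 4
RHS = 1² · 2 = 2

Since LHS ≠ RHS, this pair disproves the claim, and no lexicographically smaller pair (p ≤ q, non-negative integers) does.

For instance (1, 6) is also a counterexample (LHS = 36, RHS = 6), but it's lexicographically larger.

Answer: (p, q) = (1, 2)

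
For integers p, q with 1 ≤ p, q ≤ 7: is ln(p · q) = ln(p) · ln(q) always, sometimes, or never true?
Sometimes true

It holds at (p, q) = (1, 1) (both sides equal 0), but fails at (p, q) = (2, 1) (LHS = ln(2) ≈ 0.6931, RHS = 0).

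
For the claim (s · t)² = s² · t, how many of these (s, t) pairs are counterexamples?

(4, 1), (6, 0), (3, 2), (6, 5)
Testing each pair:
(4, 1): LHS = 16, RHS = 16 → satisfies claim
(6, 0): LHS = 0, RHS = 0 → satisfies claim
(3, 2): LHS = 36, RHS = 18 → counterexample
(6, 5): LHS = 900, RHS = 180 → counterexample

That makes 2 counterexamples.

Answer: 2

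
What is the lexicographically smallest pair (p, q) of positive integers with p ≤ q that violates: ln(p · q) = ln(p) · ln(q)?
Substituting (1, 2) into the claim:
LHS = ln(1 · 2) = ln(2) ≈ 0.6931
RHS = ln(1) · ln(2) = 0

Since LHS ≠ RHS, this pair disproves the claim, and no lexicographically smaller pair (p ≤ q, positive integers) does.

For instance (2, 2) is also a counterexample (LHS = ln(4) ≈ 1.386, RHS = ln(2)² ≈ 0.4805), but it's lexicographically larger.

Answer: (p, q) = (1, 2)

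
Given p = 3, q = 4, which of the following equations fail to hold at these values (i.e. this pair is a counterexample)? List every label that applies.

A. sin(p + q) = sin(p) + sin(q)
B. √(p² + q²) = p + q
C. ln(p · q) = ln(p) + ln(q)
A, B

Evaluating each claim at the given values:
A. LHS = sin(7) ≈ 0.657, RHS = sin(4) + sin(3) ≈ -0.6157 → fails here (LHS ≠ RHS)
B. LHS = 5, RHS = 7 → fails here (LHS ≠ RHS)
C. LHS = ln(12) ≈ 2.485, RHS = ln(3) + ln(4) ≈ 2.485 → holds here (LHS = RHS)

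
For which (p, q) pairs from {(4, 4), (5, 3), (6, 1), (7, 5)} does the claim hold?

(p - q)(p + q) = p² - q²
Testing each pair:
(4, 4): LHS = 0, RHS = 0 → holds
(5, 3): LHS = 16, RHS = 16 → holds
(6, 1): LHS = 35, RHS = 35 → holds
(7, 5): LHS = 24, RHS = 24 → holds

Every pair satisfies the claim.

Answer: All pairs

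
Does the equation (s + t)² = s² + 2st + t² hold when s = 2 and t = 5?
Holds

Substituting s = 2, t = 5:

LHS = (2 + 5)² = 49
RHS = 2² + 2·2·5 + 5² = 49

LHS = RHS, so the equation holds at this point.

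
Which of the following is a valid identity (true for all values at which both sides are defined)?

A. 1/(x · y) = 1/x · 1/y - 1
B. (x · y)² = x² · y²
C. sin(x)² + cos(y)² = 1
B

A: fails at (2, 5) — LHS = 1/10, RHS = -9/10.
B: holds — e.g. at (1, 1), both sides equal 1.
C: fails at (1, 3) — LHS = sin(1)² + cos(3)² ≈ 1.688, RHS = 1.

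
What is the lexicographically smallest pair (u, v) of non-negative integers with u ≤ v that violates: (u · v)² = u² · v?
At (0, 0): both sides equal 0, so it holds there.
At (0, 6): both sides equal 0, so it holds there.

Substituting (1, 2) into the claim:
LHS = (1 · 2)² = 4
RHS = 1² · 2 = 2

Since LHS ≠ RHS, this pair disproves the claim, and no lexicographically smaller pair (u ≤ v, non-negative integers) does.

For instance (5, 6) is also a counterexample (LHS = 900, RHS = 150), but it's lexicographically larger.

Answer: (u, v) = (1, 2)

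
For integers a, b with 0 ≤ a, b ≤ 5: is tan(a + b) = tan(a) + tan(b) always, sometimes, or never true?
It holds at (a, b) = (0, 4) (both sides equal tan(4) ≈ 1.158), but fails at (a, b) = (1, 1) (LHS = tan(2) ≈ -2.185, RHS = 2·tan(1) ≈ 3.115).

Answer: Sometimes true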